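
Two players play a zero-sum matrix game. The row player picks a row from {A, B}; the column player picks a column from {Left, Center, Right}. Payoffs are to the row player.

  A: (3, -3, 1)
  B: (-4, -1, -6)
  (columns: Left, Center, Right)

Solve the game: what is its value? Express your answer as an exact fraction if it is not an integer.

-19/9

Row minima: A → -3, B → -6; maximin = -3.
Column maxima: Left → 3, Center → -1, Right → 1; minimax = -1.
-3 ≠ -1, so there is no saddle point; optimal play is mixed.
Left is strictly dominated by Right (it gives the row player strictly more in every row), so the column player never plays it.
On the remaining 2×2 (A, B vs Center, Right):
Let the row player play A with probability p. Expected payoff against Center: (-3)p + (-1)(1−p) = −2p − 1; against Right: 1p + (-6)(1−p) = 7p − 6.
Setting these equal: −2p − 1 = 7p − 6 ⇒ −9p = -5 ⇒ p = 5/9, and the value is (-2)·(5/9) − 1 = -19/9.
For the column player: with q = P(Center), equating A's and B's payoffs gives −4q + 1 = 5q − 6 ⇒ q = 7/9.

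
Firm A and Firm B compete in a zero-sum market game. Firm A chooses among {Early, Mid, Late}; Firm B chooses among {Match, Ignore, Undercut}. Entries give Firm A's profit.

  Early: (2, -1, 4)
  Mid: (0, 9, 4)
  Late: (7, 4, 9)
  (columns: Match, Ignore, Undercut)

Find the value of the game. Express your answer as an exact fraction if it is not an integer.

21/4

Row minima: Early → -1, Mid → 0, Late → 4; maximin = 4.
Column maxima: Match → 7, Ignore → 9, Undercut → 9; minimax = 7.
4 ≠ 7, so there is no saddle point; optimal play is mixed.
Early is strictly dominated by Late, so Firm A never plays it.
Undercut is strictly dominated by Match (it gives Firm A strictly more in every row), so Firm B never plays it.
On the remaining 2×2 (Mid, Late vs Match, Ignore):
Let Firm A play Mid with probability p. Expected payoff against Match: 0p + 7(1−p) = −7p + 7; against Ignore: 9p + 4(1−p) = 5p + 4.
Setting these equal: −7p + 7 = 5p + 4 ⇒ −12p = -3 ⇒ p = 1/4, and the value is (-7)·(1/4) + 7 = 21/4.
For Firm B: with q = P(Match), equating Mid's and Late's payoffs gives −9q + 9 = 3q + 4 ⇒ q = 5/12.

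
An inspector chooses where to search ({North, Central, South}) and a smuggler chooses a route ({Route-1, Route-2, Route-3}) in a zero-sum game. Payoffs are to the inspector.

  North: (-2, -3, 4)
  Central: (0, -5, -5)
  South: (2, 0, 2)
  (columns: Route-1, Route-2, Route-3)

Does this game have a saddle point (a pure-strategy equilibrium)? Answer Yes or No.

Yes

Row minima: North → -3, Central → -5, South → 0; maximin = 0.
Column maxima: Route-1 → 2, Route-2 → 0, Route-3 → 4; minimax = 0.
maximin = minimax = 0, so a saddle point exists.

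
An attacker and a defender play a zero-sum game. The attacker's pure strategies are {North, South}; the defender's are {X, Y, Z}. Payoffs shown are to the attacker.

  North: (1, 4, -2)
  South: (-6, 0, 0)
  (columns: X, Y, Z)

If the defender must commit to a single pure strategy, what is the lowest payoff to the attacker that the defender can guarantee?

0

Column maxima: X → 1, Y → 4, Z → 0.
The smallest of these is 0.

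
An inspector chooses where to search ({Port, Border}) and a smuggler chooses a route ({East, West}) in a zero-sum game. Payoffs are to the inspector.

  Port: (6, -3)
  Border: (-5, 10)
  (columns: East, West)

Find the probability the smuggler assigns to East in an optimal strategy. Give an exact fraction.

Row minima: Port → -3, Border → -5; maximin = -3.
Column maxima: East → 6, West → 10; minimax = 6.
-3 ≠ 6, so there is no saddle point; optimal play is mixed.
Let the inspector play Port with probability p. Expected payoff against East: 6p + (-5)(1−p) = 11p − 5; against West: (-3)p + 10(1−p) = −13p + 10.
Setting these equal: 11p − 5 = −13p + 10 ⇒ 24p = 15 ⇒ p = 5/8, and the value is (11)·(5/8) − 5 = 15/8.
For the smuggler: with q = P(East), equating Port's and Border's payoffs gives 9q − 3 = −15q + 10 ⇒ q = 13/24.

13/24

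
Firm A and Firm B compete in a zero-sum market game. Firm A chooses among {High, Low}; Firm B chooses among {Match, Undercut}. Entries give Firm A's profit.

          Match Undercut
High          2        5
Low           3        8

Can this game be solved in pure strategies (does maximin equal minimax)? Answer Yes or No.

Yes

Row minima: High → 2, Low → 3; maximin = 3.
Column maxima: Match → 3, Undercut → 8; minimax = 3.
maximin = minimax = 3, so a saddle point exists.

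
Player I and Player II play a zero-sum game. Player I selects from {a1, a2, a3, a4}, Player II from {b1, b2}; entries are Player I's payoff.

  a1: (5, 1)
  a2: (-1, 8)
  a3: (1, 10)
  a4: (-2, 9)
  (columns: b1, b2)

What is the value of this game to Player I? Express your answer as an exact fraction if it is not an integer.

Row minima: a1 → 1, a2 → -1, a3 → 1, a4 → -2; maximin = 1.
Column maxima: b1 → 5, b2 → 10; minimax = 5.
1 ≠ 5, so there is no saddle point; optimal play is mixed.
a2 is strictly dominated by a3, so Player I never plays it.
a4 is strictly dominated by a3, so Player I never plays it.
On the remaining 2×2 (a1, a3 vs b1, b2):
Let Player I play a1 with probability p. Expected payoff against b1: 5p + 1(1−p) = 4p + 1; against b2: 1p + 10(1−p) = −9p + 10.
Setting these equal: 4p + 1 = −9p + 10 ⇒ 13p = 9 ⇒ p = 9/13, and the value is (4)·(9/13) + 1 = 49/13.
For Player II: with q = P(b1), equating a1's and a3's payoffs gives 4q + 1 = −9q + 10 ⇒ q = 9/13.

49/13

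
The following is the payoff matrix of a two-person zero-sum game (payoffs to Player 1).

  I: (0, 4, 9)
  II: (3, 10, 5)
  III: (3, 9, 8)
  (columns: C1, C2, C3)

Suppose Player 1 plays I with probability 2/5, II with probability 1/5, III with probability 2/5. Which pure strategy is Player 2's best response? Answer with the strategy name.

If Player 2 plays C1, Player 1's expected payoff is (2/5)·0 + (1/5)·3 + (2/5)·3 = 9/5.
If Player 2 plays C2, Player 1's expected payoff is (2/5)·4 + (1/5)·10 + (2/5)·9 = 36/5.
If Player 2 plays C3, Player 1's expected payoff is (2/5)·9 + (1/5)·5 + (2/5)·8 = 39/5.
Player 2 minimizes Player 1's payoff; the smallest is 9/5, so the best response is C1.

C1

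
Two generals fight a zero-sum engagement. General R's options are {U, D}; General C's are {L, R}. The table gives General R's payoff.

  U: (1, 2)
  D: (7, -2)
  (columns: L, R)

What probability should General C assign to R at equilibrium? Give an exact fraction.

3/5

Row minima: U → 1, D → -2; maximin = 1.
Column maxima: L → 7, R → 2; minimax = 2.
1 ≠ 2, so there is no saddle point; optimal play is mixed.
Let General R play U with probability p. Expected payoff against L: 1p + 7(1−p) = −6p + 7; against R: 2p + (-2)(1−p) = 4p − 2.
Setting these equal: −6p + 7 = 4p − 2 ⇒ −10p = -9 ⇒ p = 9/10, and the value is (-6)·(9/10) + 7 = 8/5.
For General C: with q = P(L), equating U's and D's payoffs gives −q + 2 = 9q − 2 ⇒ q = 2/5.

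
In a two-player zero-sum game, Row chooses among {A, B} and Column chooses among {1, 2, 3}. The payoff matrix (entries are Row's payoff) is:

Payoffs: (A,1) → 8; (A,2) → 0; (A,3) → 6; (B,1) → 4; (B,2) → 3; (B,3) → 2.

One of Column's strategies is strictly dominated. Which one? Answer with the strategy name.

1

2 holds Row's payoff strictly below 1 in every row: 0 < 8, 3 < 4.
So 1 is strictly dominated for Column.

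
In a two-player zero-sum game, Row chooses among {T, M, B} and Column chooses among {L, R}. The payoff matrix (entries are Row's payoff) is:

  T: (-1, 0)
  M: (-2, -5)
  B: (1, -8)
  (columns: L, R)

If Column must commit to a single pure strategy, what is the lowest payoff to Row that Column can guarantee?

0

Column maxima: L → 1, R → 0.
The smallest of these is 0.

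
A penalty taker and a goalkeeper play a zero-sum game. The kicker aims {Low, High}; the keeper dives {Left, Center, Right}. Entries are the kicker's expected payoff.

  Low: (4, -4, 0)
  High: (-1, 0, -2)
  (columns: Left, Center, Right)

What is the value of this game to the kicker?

Row minima: Low → -4, High → -2; maximin = -2.
Column maxima: Left → 4, Center → 0, Right → 0; minimax = 0.
-2 ≠ 0, so there is no saddle point; optimal play is mixed.
Left is strictly dominated by Right (it gives the kicker strictly more in every row), so the keeper never plays it.
On the remaining 2×2 (Low, High vs Center, Right):
Let the kicker play Low with probability p. Expected payoff against Center: (-4)p + 0(1−p) = −4p; against Right: 0p + (-2)(1−p) = 2p − 2.
Setting these equal: −4p = 2p − 2 ⇒ −6p = -2 ⇒ p = 1/3, and the value is (-4)·(1/3) = -4/3.
For the keeper: with q = P(Center), equating Low's and High's payoffs gives −4q = 2q − 2 ⇒ q = 1/3.

-4/3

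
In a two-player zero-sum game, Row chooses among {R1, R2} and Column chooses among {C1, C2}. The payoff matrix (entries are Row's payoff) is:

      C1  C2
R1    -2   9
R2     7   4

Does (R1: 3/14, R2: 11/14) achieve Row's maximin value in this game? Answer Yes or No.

Against C1 this mix gives (3/14)·(-2) + (11/14)·7 = 71/14.
Against C2 this mix gives (3/14)·9 + (11/14)·4 = 71/14.
All of Column's active replies (C1, C2) yield 71/14, and no column does worse for Row. The mix makes Column indifferent and guarantees 71/14, so it is optimal.

Yes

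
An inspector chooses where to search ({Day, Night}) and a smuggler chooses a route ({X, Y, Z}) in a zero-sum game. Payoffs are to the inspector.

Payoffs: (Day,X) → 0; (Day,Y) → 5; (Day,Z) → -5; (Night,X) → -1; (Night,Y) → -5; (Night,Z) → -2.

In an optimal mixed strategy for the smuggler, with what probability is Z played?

10/13

Row minima: Day → -5, Night → -5; maximin = -5.
Column maxima: X → 0, Y → 5, Z → -2; minimax = -2.
-5 ≠ -2, so there is no saddle point; optimal play is mixed.
X is strictly dominated by Z (it gives the inspector strictly more in every row), so the smuggler never plays it.
On the remaining 2×2 (Day, Night vs Y, Z):
Let the inspector play Day with probability p. Expected payoff against Y: 5p + (-5)(1−p) = 10p − 5; against Z: (-5)p + (-2)(1−p) = −3p − 2.
Setting these equal: 10p − 5 = −3p − 2 ⇒ 13p = 3 ⇒ p = 3/13, and the value is (10)·(3/13) − 5 = -35/13.
For the smuggler: with q = P(Y), equating Day's and Night's payoffs gives 10q − 5 = −3q − 2 ⇒ q = 3/13.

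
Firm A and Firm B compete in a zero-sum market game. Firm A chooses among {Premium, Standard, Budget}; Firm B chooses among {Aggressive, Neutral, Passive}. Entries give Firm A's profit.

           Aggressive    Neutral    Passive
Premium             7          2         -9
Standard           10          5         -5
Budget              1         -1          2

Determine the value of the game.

5/13

Row minima: Premium → -9, Standard → -5, Budget → -1; maximin = -1.
Column maxima: Aggressive → 10, Neutral → 5, Passive → 2; minimax = 2.
-1 ≠ 2, so there is no saddle point; optimal play is mixed.
Premium is strictly dominated by Standard, so Firm A never plays it.
Aggressive is strictly dominated by Neutral (it gives Firm A strictly more in every row), so Firm B never plays it.
On the remaining 2×2 (Standard, Budget vs Neutral, Passive):
Let Firm A play Standard with probability p. Expected payoff against Neutral: 5p + (-1)(1−p) = 6p − 1; against Passive: (-5)p + 2(1−p) = −7p + 2.
Setting these equal: 6p − 1 = −7p + 2 ⇒ 13p = 3 ⇒ p = 3/13, and the value is (6)·(3/13) − 1 = 5/13.
For Firm B: with q = P(Neutral), equating Standard's and Budget's payoffs gives 10q − 5 = −3q + 2 ⇒ q = 7/13.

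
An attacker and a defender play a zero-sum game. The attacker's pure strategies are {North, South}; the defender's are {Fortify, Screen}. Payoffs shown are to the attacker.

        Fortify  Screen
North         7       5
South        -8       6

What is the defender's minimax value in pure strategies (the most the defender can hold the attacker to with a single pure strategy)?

6

Column maxima: Fortify → 7, Screen → 6.
The smallest of these is 6.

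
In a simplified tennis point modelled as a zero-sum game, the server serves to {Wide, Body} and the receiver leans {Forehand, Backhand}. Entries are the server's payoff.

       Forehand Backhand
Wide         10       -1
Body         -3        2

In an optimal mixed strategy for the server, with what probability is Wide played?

Row minima: Wide → -1, Body → -3; maximin = -1.
Column maxima: Forehand → 10, Backhand → 2; minimax = 2.
-1 ≠ 2, so there is no saddle point; optimal play is mixed.
Let the server play Wide with probability p. Expected payoff against Forehand: 10p + (-3)(1−p) = 13p − 3; against Backhand: (-1)p + 2(1−p) = −3p + 2.
Setting these equal: 13p − 3 = −3p + 2 ⇒ 16p = 5 ⇒ p = 5/16, and the value is (13)·(5/16) − 3 = 17/16.
For the receiver: with q = P(Forehand), equating Wide's and Body's payoffs gives 11q − 1 = −5q + 2 ⇒ q = 3/16.

5/16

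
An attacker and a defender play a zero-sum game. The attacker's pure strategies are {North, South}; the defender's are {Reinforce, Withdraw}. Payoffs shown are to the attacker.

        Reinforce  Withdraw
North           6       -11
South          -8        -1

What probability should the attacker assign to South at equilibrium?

Row minima: North → -11, South → -8; maximin = -8.
Column maxima: Reinforce → 6, Withdraw → -1; minimax = -1.
-8 ≠ -1, so there is no saddle point; optimal play is mixed.
Let the attacker play North with probability p. Expected payoff against Reinforce: 6p + (-8)(1−p) = 14p − 8; against Withdraw: (-11)p + (-1)(1−p) = −10p − 1.
Setting these equal: 14p − 8 = −10p − 1 ⇒ 24p = 7 ⇒ p = 7/24, and the value is (14)·(7/24) − 8 = -47/12.
For the defender: with q = P(Reinforce), equating North's and South's payoffs gives 17q − 11 = −7q − 1 ⇒ q = 5/12.

17/24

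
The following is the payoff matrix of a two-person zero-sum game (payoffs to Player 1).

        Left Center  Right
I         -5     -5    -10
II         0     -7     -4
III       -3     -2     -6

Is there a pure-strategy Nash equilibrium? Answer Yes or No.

Row minima: I → -10, II → -7, III → -6; maximin = -6.
Column maxima: Left → 0, Center → -2, Right → -4; minimax = -4.
-6 ≠ -4, so no pure-strategy equilibrium exists.

No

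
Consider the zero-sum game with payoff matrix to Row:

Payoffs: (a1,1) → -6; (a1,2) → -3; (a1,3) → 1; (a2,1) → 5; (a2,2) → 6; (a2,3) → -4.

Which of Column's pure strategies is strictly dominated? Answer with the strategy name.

1 holds Row's payoff strictly below 2 in every row: -6 < -3, 5 < 6.
So 2 is strictly dominated for Column.

2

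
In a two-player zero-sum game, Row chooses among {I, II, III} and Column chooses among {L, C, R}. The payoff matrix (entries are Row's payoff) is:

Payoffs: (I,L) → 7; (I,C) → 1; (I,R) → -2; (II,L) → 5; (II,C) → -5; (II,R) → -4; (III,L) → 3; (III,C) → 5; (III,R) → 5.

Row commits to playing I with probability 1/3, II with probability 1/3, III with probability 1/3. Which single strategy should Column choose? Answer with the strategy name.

R

If Column plays L, Row's expected payoff is (1/3)·7 + (1/3)·5 + (1/3)·3 = 5.
If Column plays C, Row's expected payoff is (1/3)·1 + (1/3)·(-5) + (1/3)·5 = 1/3.
If Column plays R, Row's expected payoff is (1/3)·(-2) + (1/3)·(-4) + (1/3)·5 = -1/3.
Column minimizes Row's payoff; the smallest is -1/3, so the best response is R.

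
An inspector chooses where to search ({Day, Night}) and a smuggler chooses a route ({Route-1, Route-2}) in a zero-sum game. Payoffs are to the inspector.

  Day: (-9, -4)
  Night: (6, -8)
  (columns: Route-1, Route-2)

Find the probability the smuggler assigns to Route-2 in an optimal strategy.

Row minima: Day → -9, Night → -8; maximin = -8.
Column maxima: Route-1 → 6, Route-2 → -4; minimax = -4.
-8 ≠ -4, so there is no saddle point; optimal play is mixed.
Let the inspector play Day with probability p. Expected payoff against Route-1: (-9)p + 6(1−p) = −15p + 6; against Route-2: (-4)p + (-8)(1−p) = 4p − 8.
Setting these equal: −15p + 6 = 4p − 8 ⇒ −19p = -14 ⇒ p = 14/19, and the value is (-15)·(14/19) + 6 = -96/19.
For the smuggler: with q = P(Route-1), equating Day's and Night's payoffs gives −5q − 4 = 14q − 8 ⇒ q = 4/19.

15/19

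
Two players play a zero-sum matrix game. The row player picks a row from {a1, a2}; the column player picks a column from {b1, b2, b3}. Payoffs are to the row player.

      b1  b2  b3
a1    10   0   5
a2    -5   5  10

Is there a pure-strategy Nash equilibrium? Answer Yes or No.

No

Row minima: a1 → 0, a2 → -5; maximin = 0.
Column maxima: b1 → 10, b2 → 5, b3 → 10; minimax = 5.
0 ≠ 5, so no pure-strategy equilibrium exists.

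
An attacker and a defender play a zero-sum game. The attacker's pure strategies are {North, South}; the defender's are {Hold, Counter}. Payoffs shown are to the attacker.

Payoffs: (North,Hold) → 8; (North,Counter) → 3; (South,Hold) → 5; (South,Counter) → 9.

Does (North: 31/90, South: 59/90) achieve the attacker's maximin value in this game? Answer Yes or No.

Against Hold this mix gives (31/90)·8 + (59/90)·5 = 181/30.
Against Counter this mix gives (31/90)·3 + (59/90)·9 = 104/15.
The defender will play Hold, holding the attacker to 181/30. Shifting weight toward the row that does better against Hold would raise this floor (the equalizing mix achieves 19/3 against both Hold and Counter), so the proposed strategy is not optimal.

No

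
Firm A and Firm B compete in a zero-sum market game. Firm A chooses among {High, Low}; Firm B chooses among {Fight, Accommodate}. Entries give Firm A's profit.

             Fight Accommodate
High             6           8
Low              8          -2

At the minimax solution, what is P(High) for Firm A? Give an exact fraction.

Row minima: High → 6, Low → -2; maximin = 6.
Column maxima: Fight → 8, Accommodate → 8; minimax = 8.
6 ≠ 8, so there is no saddle point; optimal play is mixed.
Let Firm A play High with probability p. Expected payoff against Fight: 6p + 8(1−p) = −2p + 8; against Accommodate: 8p + (-2)(1−p) = 10p − 2.
Setting these equal: −2p + 8 = 10p − 2 ⇒ −12p = -10 ⇒ p = 5/6, and the value is (-2)·(5/6) + 8 = 19/3.
For Firm B: with q = P(Fight), equating High's and Low's payoffs gives −2q + 8 = 10q − 2 ⇒ q = 5/6.

5/6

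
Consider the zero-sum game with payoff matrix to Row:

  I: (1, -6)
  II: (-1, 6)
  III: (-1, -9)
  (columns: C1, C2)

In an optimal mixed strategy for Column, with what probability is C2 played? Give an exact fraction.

Row minima: I → -6, II → -1, III → -9; maximin = -1.
Column maxima: C1 → 1, C2 → 6; minimax = 1.
-1 ≠ 1, so there is no saddle point; optimal play is mixed.
III is strictly dominated by I, so Row never plays it.
On the remaining 2×2 (I, II vs C1, C2):
Let Row play I with probability p. Expected payoff against C1: 1p + (-1)(1−p) = 2p − 1; against C2: (-6)p + 6(1−p) = −12p + 6.
Setting these equal: 2p − 1 = −12p + 6 ⇒ 14p = 7 ⇒ p = 1/2, and the value is (2)·(1/2) − 1 = 0.
For Column: with q = P(C1), equating I's and II's payoffs gives 7q − 6 = −7q + 6 ⇒ q = 6/7.

1/7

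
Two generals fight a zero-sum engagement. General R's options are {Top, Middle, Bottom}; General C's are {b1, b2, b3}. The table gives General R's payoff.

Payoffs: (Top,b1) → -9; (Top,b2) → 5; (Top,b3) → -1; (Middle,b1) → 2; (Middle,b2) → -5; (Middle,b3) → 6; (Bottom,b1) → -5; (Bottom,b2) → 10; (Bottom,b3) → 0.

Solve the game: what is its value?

Row minima: Top → -9, Middle → -5, Bottom → -5; maximin = -5.
Column maxima: b1 → 2, b2 → 10, b3 → 6; minimax = 2.
-5 ≠ 2, so there is no saddle point; optimal play is mixed.
Top is strictly dominated by Bottom, so General R never plays it.
b3 is strictly dominated by b1 (it gives General R strictly more in every row), so General C never plays it.
On the remaining 2×2 (Middle, Bottom vs b1, b2):
Let General R play Middle with probability p. Expected payoff against b1: 2p + (-5)(1−p) = 7p − 5; against b2: (-5)p + 10(1−p) = −15p + 10.
Setting these equal: 7p − 5 = −15p + 10 ⇒ 22p = 15 ⇒ p = 15/22, and the value is (7)·(15/22) − 5 = -5/22.
For General C: with q = P(b1), equating Middle's and Bottom's payoffs gives 7q − 5 = −15q + 10 ⇒ q = 15/22.

-5/22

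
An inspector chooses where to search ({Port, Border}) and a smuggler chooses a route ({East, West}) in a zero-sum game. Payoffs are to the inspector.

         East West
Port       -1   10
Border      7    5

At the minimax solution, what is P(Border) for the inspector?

Row minima: Port → -1, Border → 5; maximin = 5.
Column maxima: East → 7, West → 10; minimax = 7.
5 ≠ 7, so there is no saddle point; optimal play is mixed.
Let the inspector play Port with probability p. Expected payoff against East: (-1)p + 7(1−p) = −8p + 7; against West: 10p + 5(1−p) = 5p + 5.
Setting these equal: −8p + 7 = 5p + 5 ⇒ −13p = -2 ⇒ p = 2/13, and the value is (-8)·(2/13) + 7 = 75/13.
For the smuggler: with q = P(East), equating Port's and Border's payoffs gives −11q + 10 = 2q + 5 ⇒ q = 5/13.

11/13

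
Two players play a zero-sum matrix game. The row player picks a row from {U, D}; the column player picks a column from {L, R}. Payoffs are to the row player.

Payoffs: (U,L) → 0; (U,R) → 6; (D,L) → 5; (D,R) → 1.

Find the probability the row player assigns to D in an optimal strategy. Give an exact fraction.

Row minima: U → 0, D → 1; maximin = 1.
Column maxima: L → 5, R → 6; minimax = 5.
1 ≠ 5, so there is no saddle point; optimal play is mixed.
Let the row player play U with probability p. Expected payoff against L: 0p + 5(1−p) = −5p + 5; against R: 6p + 1(1−p) = 5p + 1.
Setting these equal: −5p + 5 = 5p + 1 ⇒ −10p = -4 ⇒ p = 2/5, and the value is (-5)·(2/5) + 5 = 3.
For the column player: with q = P(L), equating U's and D's payoffs gives −6q + 6 = 4q + 1 ⇒ q = 1/2.

3/5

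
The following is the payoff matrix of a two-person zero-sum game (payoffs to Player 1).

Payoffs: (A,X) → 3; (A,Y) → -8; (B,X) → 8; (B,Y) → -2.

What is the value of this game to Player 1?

Row minima: A → -8, B → -2; maximin = -2.
Column maxima: X → 8, Y → -2; minimax = -2.
Since maximin = minimax = -2, there is a saddle point and the value is -2.

-2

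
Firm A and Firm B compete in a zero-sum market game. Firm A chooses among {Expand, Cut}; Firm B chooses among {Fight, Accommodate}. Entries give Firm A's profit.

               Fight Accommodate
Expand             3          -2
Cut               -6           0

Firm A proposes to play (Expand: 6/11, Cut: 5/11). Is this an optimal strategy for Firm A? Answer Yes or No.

Against Fight this mix gives (6/11)·3 + (5/11)·(-6) = -12/11.
Against Accommodate this mix gives (6/11)·(-2) + (5/11)·0 = -12/11.
All of Firm B's active replies (Fight, Accommodate) yield -12/11, and no column does worse for Firm A. The mix makes Firm B indifferent and guarantees -12/11, so it is optimal.

Yes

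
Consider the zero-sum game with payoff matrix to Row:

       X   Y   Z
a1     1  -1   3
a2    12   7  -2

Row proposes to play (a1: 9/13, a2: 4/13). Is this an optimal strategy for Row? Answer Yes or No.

Yes

Against X this mix gives (9/13)·1 + (4/13)·12 = 57/13.
Against Y this mix gives (9/13)·(-1) + (4/13)·7 = 19/13.
Against Z this mix gives (9/13)·3 + (4/13)·(-2) = 19/13.
All of Column's active replies (Y, Z) yield 19/13, and no column does worse for Row. The mix makes Column indifferent and guarantees 19/13, so it is optimal.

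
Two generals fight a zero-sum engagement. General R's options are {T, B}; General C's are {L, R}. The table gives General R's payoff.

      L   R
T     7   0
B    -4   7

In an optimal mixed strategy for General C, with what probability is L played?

7/18

Row minima: T → 0, B → -4; maximin = 0.
Column maxima: L → 7, R → 7; minimax = 7.
0 ≠ 7, so there is no saddle point; optimal play is mixed.
Let General R play T with probability p. Expected payoff against L: 7p + (-4)(1−p) = 11p − 4; against R: 0p + 7(1−p) = −7p + 7.
Setting these equal: 11p − 4 = −7p + 7 ⇒ 18p = 11 ⇒ p = 11/18, and the value is (11)·(11/18) − 4 = 49/18.
For General C: with q = P(L), equating T's and B's payoffs gives 7q = −11q + 7 ⇒ q = 7/18.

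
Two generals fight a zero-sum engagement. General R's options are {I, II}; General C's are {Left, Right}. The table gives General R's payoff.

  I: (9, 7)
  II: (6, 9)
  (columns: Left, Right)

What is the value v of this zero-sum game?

Row minima: I → 7, II → 6; maximin = 7.
Column maxima: Left → 9, Right → 9; minimax = 9.
7 ≠ 9, so there is no saddle point; optimal play is mixed.
Let General R play I with probability p. Expected payoff against Left: 9p + 6(1−p) = 3p + 6; against Right: 7p + 9(1−p) = −2p + 9.
Setting these equal: 3p + 6 = −2p + 9 ⇒ 5p = 3 ⇒ p = 3/5, and the value is (3)·(3/5) + 6 = 39/5.
For General C: with q = P(Left), equating I's and II's payoffs gives 2q + 7 = −3q + 9 ⇒ q = 2/5.

39/5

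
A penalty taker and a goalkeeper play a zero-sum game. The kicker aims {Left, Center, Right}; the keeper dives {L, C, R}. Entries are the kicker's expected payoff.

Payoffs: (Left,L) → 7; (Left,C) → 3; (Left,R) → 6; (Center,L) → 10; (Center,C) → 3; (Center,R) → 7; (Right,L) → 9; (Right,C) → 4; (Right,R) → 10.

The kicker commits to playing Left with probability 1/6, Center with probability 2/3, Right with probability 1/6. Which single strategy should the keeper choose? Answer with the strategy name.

If the keeper plays L, the kicker's expected payoff is (1/6)·7 + (2/3)·10 + (1/6)·9 = 28/3.
If the keeper plays C, the kicker's expected payoff is (1/6)·3 + (2/3)·3 + (1/6)·4 = 19/6.
If the keeper plays R, the kicker's expected payoff is (1/6)·6 + (2/3)·7 + (1/6)·10 = 22/3.
The keeper minimizes the kicker's payoff; the smallest is 19/6, so the best response is C.

C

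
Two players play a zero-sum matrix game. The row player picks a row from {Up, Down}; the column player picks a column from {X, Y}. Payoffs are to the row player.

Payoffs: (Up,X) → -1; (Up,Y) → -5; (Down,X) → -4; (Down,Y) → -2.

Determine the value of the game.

-3

Row minima: Up → -5, Down → -4; maximin = -4.
Column maxima: X → -1, Y → -2; minimax = -2.
-4 ≠ -2, so there is no saddle point; optimal play is mixed.
Let the row player play Up with probability p. Expected payoff against X: (-1)p + (-4)(1−p) = 3p − 4; against Y: (-5)p + (-2)(1−p) = −3p − 2.
Setting these equal: 3p − 4 = −3p − 2 ⇒ 6p = 2 ⇒ p = 1/3, and the value is (3)·(1/3) − 4 = -3.
For the column player: with q = P(X), equating Up's and Down's payoffs gives 4q − 5 = −2q − 2 ⇒ q = 1/2.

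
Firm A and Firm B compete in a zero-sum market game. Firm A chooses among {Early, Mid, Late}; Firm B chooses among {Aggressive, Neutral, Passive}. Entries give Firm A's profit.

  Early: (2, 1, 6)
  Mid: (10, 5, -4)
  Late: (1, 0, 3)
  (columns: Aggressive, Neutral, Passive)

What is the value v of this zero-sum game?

17/7

Row minima: Early → 1, Mid → -4, Late → 0; maximin = 1.
Column maxima: Aggressive → 10, Neutral → 5, Passive → 6; minimax = 5.
1 ≠ 5, so there is no saddle point; optimal play is mixed.
Late is strictly dominated by Early, so Firm A never plays it.
Aggressive is strictly dominated by Neutral (it gives Firm A strictly more in every row), so Firm B never plays it.
On the remaining 2×2 (Early, Mid vs Neutral, Passive):
Let Firm A play Early with probability p. Expected payoff against Neutral: 1p + 5(1−p) = −4p + 5; against Passive: 6p + (-4)(1−p) = 10p − 4.
Setting these equal: −4p + 5 = 10p − 4 ⇒ −14p = -9 ⇒ p = 9/14, and the value is (-4)·(9/14) + 5 = 17/7.
For Firm B: with q = P(Neutral), equating Early's and Mid's payoffs gives −5q + 6 = 9q − 4 ⇒ q = 5/7.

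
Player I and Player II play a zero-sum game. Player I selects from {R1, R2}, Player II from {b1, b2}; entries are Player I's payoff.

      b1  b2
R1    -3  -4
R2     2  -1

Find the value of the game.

Row minima: R1 → -4, R2 → -1; maximin = -1.
Column maxima: b1 → 2, b2 → -1; minimax = -1.
Since maximin = minimax = -1, there is a saddle point and the value is -1.

-1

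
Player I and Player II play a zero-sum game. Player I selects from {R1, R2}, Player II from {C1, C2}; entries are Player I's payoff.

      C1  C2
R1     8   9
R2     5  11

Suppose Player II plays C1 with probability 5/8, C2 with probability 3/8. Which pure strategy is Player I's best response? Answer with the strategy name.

R1

Expected payoff of R1: (5/8)·8 + (3/8)·9 = 67/8.
Expected payoff of R2: (5/8)·5 + (3/8)·11 = 29/4.
The largest is 67/8, so Player I's best response is R1.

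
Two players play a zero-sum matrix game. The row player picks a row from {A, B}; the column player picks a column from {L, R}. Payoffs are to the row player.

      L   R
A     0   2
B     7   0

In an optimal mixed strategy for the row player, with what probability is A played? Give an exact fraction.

7/9

Row minima: A → 0, B → 0; maximin = 0.
Column maxima: L → 7, R → 2; minimax = 2.
0 ≠ 2, so there is no saddle point; optimal play is mixed.
Let the row player play A with probability p. Expected payoff against L: 0p + 7(1−p) = −7p + 7; against R: 2p + 0(1−p) = 2p.
Setting these equal: −7p + 7 = 2p ⇒ −9p = -7 ⇒ p = 7/9, and the value is (-7)·(7/9) + 7 = 14/9.
For the column player: with q = P(L), equating A's and B's payoffs gives −2q + 2 = 7q ⇒ q = 2/9.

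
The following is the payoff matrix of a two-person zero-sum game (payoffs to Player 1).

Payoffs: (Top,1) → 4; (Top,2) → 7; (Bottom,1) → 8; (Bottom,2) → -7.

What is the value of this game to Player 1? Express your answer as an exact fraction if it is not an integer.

14/3

Row minima: Top → 4, Bottom → -7; maximin = 4.
Column maxima: 1 → 8, 2 → 7; minimax = 7.
4 ≠ 7, so there is no saddle point; optimal play is mixed.
Let Player 1 play Top with probability p. Expected payoff against 1: 4p + 8(1−p) = −4p + 8; against 2: 7p + (-7)(1−p) = 14p − 7.
Setting these equal: −4p + 8 = 14p − 7 ⇒ −18p = -15 ⇒ p = 5/6, and the value is (-4)·(5/6) + 8 = 14/3.
For Player 2: with q = P(1), equating Top's and Bottom's payoffs gives −3q + 7 = 15q − 7 ⇒ q = 7/9.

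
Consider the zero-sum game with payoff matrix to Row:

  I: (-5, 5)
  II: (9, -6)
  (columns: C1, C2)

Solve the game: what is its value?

3/5

Row minima: I → -5, II → -6; maximin = -5.
Column maxima: C1 → 9, C2 → 5; minimax = 5.
-5 ≠ 5, so there is no saddle point; optimal play is mixed.
Let Row play I with probability p. Expected payoff against C1: (-5)p + 9(1−p) = −14p + 9; against C2: 5p + (-6)(1−p) = 11p − 6.
Setting these equal: −14p + 9 = 11p − 6 ⇒ −25p = -15 ⇒ p = 3/5, and the value is (-14)·(3/5) + 9 = 3/5.
For Column: with q = P(C1), equating I's and II's payoffs gives −10q + 5 = 15q − 6 ⇒ q = 11/25.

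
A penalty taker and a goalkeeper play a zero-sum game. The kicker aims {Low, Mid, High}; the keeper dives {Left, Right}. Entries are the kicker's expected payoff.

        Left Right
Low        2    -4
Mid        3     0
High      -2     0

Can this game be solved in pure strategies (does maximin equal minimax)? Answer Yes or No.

Row minima: Low → -4, Mid → 0, High → -2; maximin = 0.
Column maxima: Left → 3, Right → 0; minimax = 0.
maximin = minimax = 0, so a saddle point exists.

Yes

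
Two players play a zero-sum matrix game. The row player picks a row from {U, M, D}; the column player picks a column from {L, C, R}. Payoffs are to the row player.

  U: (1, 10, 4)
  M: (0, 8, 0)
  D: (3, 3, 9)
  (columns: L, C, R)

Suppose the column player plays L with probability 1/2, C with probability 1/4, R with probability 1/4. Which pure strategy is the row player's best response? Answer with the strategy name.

Expected payoff of U: (1/2)·1 + (1/4)·10 + (1/4)·4 = 4.
Expected payoff of M: (1/2)·0 + (1/4)·8 + (1/4)·0 = 2.
Expected payoff of D: (1/2)·3 + (1/4)·3 + (1/4)·9 = 9/2.
The largest is 9/2, so the row player's best response is D.

D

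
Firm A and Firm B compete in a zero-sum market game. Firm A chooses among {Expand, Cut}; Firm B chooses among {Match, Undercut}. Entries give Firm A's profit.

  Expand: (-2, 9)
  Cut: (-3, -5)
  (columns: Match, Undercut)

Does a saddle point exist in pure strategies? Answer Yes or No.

Row minima: Expand → -2, Cut → -5; maximin = -2.
Column maxima: Match → -2, Undercut → 9; minimax = -2.
maximin = minimax = -2, so a saddle point exists.

Yes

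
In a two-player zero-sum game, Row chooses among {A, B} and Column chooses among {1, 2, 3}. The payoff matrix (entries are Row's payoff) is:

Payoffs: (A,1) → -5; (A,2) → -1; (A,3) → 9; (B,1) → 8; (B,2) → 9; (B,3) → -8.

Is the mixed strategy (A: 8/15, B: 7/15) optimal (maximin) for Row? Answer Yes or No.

Yes

Against 1 this mix gives (8/15)·(-5) + (7/15)·8 = 16/15.
Against 2 this mix gives (8/15)·(-1) + (7/15)·9 = 11/3.
Against 3 this mix gives (8/15)·9 + (7/15)·(-8) = 16/15.
All of Column's active replies (1, 3) yield 16/15, and no column does worse for Row. The mix makes Column indifferent and guarantees 16/15, so it is optimal.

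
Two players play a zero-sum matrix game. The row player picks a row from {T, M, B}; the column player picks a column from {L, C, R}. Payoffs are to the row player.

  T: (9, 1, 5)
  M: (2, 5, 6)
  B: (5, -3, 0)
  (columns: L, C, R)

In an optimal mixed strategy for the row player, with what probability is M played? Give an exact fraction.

8/11

Row minima: T → 1, M → 2, B → -3; maximin = 2.
Column maxima: L → 9, C → 5, R → 6; minimax = 5.
2 ≠ 5, so there is no saddle point; optimal play is mixed.
B is strictly dominated by T, so the row player never plays it.
R is strictly dominated by C (it gives the row player strictly more in every row), so the column player never plays it.
On the remaining 2×2 (T, M vs L, C):
Let the row player play T with probability p. Expected payoff against L: 9p + 2(1−p) = 7p + 2; against C: 1p + 5(1−p) = −4p + 5.
Setting these equal: 7p + 2 = −4p + 5 ⇒ 11p = 3 ⇒ p = 3/11, and the value is (7)·(3/11) + 2 = 43/11.
For the column player: with q = P(L), equating T's and M's payoffs gives 8q + 1 = −3q + 5 ⇒ q = 4/11.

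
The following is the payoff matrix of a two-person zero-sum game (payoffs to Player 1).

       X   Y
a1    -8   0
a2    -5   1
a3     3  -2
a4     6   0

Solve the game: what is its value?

Row minima: a1 → -8, a2 → -5, a3 → -2, a4 → 0; maximin = 0.
Column maxima: X → 6, Y → 1; minimax = 1.
0 ≠ 1, so there is no saddle point; optimal play is mixed.
a1 is strictly dominated by a2, so Player 1 never plays it.
a3 is strictly dominated by a4, so Player 1 never plays it.
On the remaining 2×2 (a2, a4 vs X, Y):
Let Player 1 play a2 with probability p. Expected payoff against X: (-5)p + 6(1−p) = −11p + 6; against Y: 1p + 0(1−p) = p.
Setting these equal: −11p + 6 = p ⇒ −12p = -6 ⇒ p = 1/2, and the value is (-11)·(1/2) + 6 = 1/2.
For Player 2: with q = P(X), equating a2's and a4's payoffs gives −6q + 1 = 6q ⇒ q = 1/12.

1/2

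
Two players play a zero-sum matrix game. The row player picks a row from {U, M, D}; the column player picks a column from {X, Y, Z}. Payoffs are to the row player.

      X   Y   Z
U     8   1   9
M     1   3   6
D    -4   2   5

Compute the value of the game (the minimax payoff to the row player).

Row minima: U → 1, M → 1, D → -4; maximin = 1.
Column maxima: X → 8, Y → 3, Z → 9; minimax = 3.
1 ≠ 3, so there is no saddle point; optimal play is mixed.
D is strictly dominated by M, so the row player never plays it.
Z is strictly dominated by X (it gives the row player strictly more in every row), so the column player never plays it.
On the remaining 2×2 (U, M vs X, Y):
Let the row player play U with probability p. Expected payoff against X: 8p + 1(1−p) = 7p + 1; against Y: 1p + 3(1−p) = −2p + 3.
Setting these equal: 7p + 1 = −2p + 3 ⇒ 9p = 2 ⇒ p = 2/9, and the value is (7)·(2/9) + 1 = 23/9.
For the column player: with q = P(X), equating U's and M's payoffs gives 7q + 1 = −2q + 3 ⇒ q = 2/9.

23/9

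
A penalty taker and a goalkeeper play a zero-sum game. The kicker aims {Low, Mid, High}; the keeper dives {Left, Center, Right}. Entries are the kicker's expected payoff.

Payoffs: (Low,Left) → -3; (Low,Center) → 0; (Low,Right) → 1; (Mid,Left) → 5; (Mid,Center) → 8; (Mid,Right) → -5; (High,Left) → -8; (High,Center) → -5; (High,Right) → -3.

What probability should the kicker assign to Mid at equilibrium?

Row minima: Low → -3, Mid → -5, High → -8; maximin = -3.
Column maxima: Left → 5, Center → 8, Right → 1; minimax = 1.
-3 ≠ 1, so there is no saddle point; optimal play is mixed.
High is strictly dominated by Low, so the kicker never plays it.
Center is strictly dominated by Left (it gives the kicker strictly more in every row), so the keeper never plays it.
On the remaining 2×2 (Low, Mid vs Left, Right):
Let the kicker play Low with probability p. Expected payoff against Left: (-3)p + 5(1−p) = −8p + 5; against Right: 1p + (-5)(1−p) = 6p − 5.
Setting these equal: −8p + 5 = 6p − 5 ⇒ −14p = -10 ⇒ p = 5/7, and the value is (-8)·(5/7) + 5 = -5/7.
For the keeper: with q = P(Left), equating Low's and Mid's payoffs gives −4q + 1 = 10q − 5 ⇒ q = 3/7.

2/7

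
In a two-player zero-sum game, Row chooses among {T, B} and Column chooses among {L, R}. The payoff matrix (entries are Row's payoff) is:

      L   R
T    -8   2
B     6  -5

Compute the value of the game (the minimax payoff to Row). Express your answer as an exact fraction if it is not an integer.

Row minima: T → -8, B → -5; maximin = -5.
Column maxima: L → 6, R → 2; minimax = 2.
-5 ≠ 2, so there is no saddle point; optimal play is mixed.
Let Row play T with probability p. Expected payoff against L: (-8)p + 6(1−p) = −14p + 6; against R: 2p + (-5)(1−p) = 7p − 5.
Setting these equal: −14p + 6 = 7p − 5 ⇒ −21p = -11 ⇒ p = 11/21, and the value is (-14)·(11/21) + 6 = -4/3.
For Column: with q = P(L), equating T's and B's payoffs gives −10q + 2 = 11q − 5 ⇒ q = 1/3.

-4/3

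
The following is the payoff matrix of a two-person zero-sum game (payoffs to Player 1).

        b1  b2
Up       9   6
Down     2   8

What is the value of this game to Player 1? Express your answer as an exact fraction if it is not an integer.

Row minima: Up → 6, Down → 2; maximin = 6.
Column maxima: b1 → 9, b2 → 8; minimax = 8.
6 ≠ 8, so there is no saddle point; optimal play is mixed.
Let Player 1 play Up with probability p. Expected payoff against b1: 9p + 2(1−p) = 7p + 2; against b2: 6p + 8(1−p) = −2p + 8.
Setting these equal: 7p + 2 = −2p + 8 ⇒ 9p = 6 ⇒ p = 2/3, and the value is (7)·(2/3) + 2 = 20/3.
For Player 2: with q = P(b1), equating Up's and Down's payoffs gives 3q + 6 = −6q + 8 ⇒ q = 2/9.

20/3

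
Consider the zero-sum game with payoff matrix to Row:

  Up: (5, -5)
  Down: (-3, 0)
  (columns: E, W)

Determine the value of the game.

-15/13

Row minima: Up → -5, Down → -3; maximin = -3.
Column maxima: E → 5, W → 0; minimax = 0.
-3 ≠ 0, so there is no saddle point; optimal play is mixed.
Let Row play Up with probability p. Expected payoff against E: 5p + (-3)(1−p) = 8p − 3; against W: (-5)p + 0(1−p) = −5p.
Setting these equal: 8p − 3 = −5p ⇒ 13p = 3 ⇒ p = 3/13, and the value is (8)·(3/13) − 3 = -15/13.
For Column: with q = P(E), equating Up's and Down's payoffs gives 10q − 5 = −3q ⇒ q = 5/13.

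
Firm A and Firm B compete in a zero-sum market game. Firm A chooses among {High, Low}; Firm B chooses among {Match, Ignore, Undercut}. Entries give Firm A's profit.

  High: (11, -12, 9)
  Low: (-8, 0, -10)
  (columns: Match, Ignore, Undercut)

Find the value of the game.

Row minima: High → -12, Low → -10; maximin = -10.
Column maxima: Match → 11, Ignore → 0, Undercut → 9; minimax = 0.
-10 ≠ 0, so there is no saddle point; optimal play is mixed.
Match is strictly dominated by Undercut (it gives Firm A strictly more in every row), so Firm B never plays it.
On the remaining 2×2 (High, Low vs Ignore, Undercut):
Let Firm A play High with probability p. Expected payoff against Ignore: (-12)p + 0(1−p) = −12p; against Undercut: 9p + (-10)(1−p) = 19p − 10.
Setting these equal: −12p = 19p − 10 ⇒ −31p = -10 ⇒ p = 10/31, and the value is (-12)·(10/31) = -120/31.
For Firm B: with q = P(Ignore), equating High's and Low's payoffs gives −21q + 9 = 10q − 10 ⇒ q = 19/31.

-120/31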